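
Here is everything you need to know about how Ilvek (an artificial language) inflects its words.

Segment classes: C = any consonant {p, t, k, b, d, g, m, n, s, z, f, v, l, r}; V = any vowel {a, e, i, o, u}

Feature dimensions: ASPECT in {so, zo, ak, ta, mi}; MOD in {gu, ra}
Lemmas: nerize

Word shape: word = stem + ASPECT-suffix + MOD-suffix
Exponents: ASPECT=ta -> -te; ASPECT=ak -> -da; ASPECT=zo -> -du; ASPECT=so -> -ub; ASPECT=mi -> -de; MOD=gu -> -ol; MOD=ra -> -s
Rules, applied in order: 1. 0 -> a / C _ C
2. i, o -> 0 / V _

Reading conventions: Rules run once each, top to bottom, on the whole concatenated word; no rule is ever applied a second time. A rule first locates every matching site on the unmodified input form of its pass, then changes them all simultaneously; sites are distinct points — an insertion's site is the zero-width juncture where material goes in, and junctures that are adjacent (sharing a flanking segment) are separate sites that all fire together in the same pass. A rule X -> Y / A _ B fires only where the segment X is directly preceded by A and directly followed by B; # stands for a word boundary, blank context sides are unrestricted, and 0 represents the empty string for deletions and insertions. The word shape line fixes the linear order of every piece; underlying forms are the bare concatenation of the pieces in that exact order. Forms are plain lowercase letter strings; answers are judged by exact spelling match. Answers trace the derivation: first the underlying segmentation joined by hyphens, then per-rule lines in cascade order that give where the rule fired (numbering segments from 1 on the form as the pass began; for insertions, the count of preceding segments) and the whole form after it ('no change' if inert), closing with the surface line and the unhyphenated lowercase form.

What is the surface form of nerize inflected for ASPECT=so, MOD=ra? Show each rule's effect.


underlying: nerize-ub-s
1. 0 -> a / C _ C: inserts after position(s) 8: nerizeubas
2. i, o -> 0 / V _: no change
surface: nerizeubas


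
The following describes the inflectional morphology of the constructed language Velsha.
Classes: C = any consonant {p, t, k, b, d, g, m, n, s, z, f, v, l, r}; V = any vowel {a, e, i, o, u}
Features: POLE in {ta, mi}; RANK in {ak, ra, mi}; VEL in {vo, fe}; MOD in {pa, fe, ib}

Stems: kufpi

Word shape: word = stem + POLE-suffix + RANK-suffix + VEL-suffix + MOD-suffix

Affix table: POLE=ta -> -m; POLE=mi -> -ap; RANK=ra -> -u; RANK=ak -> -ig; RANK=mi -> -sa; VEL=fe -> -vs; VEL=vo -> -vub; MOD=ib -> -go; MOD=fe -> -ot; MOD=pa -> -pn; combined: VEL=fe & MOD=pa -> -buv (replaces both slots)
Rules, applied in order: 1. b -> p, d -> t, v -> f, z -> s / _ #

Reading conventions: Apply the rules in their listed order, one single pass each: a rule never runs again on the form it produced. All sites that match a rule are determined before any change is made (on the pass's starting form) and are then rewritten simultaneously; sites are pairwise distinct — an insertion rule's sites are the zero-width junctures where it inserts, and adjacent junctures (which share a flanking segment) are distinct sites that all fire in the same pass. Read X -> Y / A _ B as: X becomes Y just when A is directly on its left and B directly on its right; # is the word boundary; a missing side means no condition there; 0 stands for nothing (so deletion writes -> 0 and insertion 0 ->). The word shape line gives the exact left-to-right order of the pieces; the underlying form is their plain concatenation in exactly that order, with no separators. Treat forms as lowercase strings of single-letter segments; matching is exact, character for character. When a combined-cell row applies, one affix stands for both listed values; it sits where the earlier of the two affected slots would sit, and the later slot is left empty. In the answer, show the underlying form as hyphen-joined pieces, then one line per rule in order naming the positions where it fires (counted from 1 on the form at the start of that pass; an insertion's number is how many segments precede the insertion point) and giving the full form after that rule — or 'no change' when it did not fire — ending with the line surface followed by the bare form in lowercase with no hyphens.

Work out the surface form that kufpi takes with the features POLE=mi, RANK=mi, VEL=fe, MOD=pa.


underlying: kufpi-ap-sa-buv
1. b -> p, d -> t, v -> f, z -> s / _ #: fires at position(s) 12: kufpiapsabuf
surface: kufpiapsabuf


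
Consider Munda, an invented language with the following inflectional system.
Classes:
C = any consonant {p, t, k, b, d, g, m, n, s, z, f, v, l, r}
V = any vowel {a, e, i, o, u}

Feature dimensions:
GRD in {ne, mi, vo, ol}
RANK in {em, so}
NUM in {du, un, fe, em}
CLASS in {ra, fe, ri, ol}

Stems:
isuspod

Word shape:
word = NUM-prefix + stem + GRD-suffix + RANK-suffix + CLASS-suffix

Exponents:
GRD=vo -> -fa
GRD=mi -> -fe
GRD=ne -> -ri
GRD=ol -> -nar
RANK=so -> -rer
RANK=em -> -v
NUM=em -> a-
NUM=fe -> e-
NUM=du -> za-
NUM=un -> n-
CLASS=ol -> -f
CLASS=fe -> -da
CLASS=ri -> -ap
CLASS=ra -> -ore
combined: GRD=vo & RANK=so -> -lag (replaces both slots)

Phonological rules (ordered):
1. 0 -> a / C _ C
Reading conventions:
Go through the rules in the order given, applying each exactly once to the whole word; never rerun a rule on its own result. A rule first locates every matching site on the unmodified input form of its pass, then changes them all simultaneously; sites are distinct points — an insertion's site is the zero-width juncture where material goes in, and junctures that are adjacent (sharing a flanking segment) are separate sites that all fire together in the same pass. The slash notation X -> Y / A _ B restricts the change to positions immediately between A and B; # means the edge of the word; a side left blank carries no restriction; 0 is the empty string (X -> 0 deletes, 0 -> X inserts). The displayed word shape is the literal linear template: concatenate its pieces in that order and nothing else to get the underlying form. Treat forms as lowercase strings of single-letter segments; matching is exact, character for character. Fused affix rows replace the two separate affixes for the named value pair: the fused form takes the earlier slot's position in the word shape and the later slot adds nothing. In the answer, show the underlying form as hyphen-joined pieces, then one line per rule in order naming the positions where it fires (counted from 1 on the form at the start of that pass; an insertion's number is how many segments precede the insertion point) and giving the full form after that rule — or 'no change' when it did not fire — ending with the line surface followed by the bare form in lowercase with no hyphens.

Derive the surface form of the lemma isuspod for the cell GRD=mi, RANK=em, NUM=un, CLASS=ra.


underlying: n-isuspod-fe-v-ore
1. 0 -> a / C _ C: inserts after position(s) 5, 8: nisusapodafevore
surface: nisusapodafevore


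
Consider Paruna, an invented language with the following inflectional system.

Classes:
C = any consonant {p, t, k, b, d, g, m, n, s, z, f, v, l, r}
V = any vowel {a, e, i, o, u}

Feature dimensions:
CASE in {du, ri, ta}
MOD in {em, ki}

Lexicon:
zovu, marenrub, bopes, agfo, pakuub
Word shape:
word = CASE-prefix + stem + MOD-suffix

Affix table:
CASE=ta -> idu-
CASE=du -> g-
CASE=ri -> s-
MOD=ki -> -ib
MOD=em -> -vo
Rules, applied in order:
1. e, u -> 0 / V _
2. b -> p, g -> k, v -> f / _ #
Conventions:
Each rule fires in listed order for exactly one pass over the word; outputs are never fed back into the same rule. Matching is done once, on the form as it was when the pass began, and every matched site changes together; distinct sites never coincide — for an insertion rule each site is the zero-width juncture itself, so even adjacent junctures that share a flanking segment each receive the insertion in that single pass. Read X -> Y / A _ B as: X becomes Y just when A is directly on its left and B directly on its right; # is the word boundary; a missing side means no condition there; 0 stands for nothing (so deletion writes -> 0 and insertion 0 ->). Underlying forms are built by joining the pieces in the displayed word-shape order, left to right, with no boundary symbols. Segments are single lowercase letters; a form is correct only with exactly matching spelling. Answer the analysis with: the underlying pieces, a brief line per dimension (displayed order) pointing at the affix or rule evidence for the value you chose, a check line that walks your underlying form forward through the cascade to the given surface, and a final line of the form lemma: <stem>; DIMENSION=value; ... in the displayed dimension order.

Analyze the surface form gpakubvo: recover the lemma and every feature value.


underlying: g-pakuub-vo
CASE=du - signalled by the affix g-
MOD=em - signalled by the affix -vo
check: gpakuubvo -> gpakubvo -> gpakubvo
lemma: pakuub; CASE=du; MOD=em


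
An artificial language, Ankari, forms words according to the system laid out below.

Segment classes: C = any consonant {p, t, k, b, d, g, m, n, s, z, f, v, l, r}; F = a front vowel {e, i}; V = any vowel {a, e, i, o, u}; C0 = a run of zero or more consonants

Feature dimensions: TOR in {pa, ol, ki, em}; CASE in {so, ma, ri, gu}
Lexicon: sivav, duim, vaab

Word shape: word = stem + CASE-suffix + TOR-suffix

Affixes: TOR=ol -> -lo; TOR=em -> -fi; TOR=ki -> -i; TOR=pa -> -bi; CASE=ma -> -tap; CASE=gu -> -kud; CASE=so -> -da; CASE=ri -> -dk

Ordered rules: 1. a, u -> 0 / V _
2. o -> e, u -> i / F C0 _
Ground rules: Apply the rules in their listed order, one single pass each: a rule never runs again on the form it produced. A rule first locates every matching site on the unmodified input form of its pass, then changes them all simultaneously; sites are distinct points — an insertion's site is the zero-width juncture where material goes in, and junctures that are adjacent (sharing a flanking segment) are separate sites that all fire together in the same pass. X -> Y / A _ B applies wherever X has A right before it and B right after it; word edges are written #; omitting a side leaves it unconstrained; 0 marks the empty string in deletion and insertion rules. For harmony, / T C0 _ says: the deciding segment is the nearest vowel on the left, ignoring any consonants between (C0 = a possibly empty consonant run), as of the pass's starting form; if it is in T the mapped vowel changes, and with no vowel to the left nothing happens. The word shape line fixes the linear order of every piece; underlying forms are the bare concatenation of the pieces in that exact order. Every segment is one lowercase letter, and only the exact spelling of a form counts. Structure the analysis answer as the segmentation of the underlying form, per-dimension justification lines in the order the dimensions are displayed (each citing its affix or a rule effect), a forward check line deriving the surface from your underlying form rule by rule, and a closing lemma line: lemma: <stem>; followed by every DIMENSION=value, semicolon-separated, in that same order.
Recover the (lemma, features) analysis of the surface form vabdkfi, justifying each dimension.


underlying: vaab-dk-fi
TOR=em - signalled by the affix -fi
CASE=ri - signalled by the affix -dk
check: vaabdkfi -> vabdkfi -> vabdkfi
lemma: vaab; TOR=em; CASE=ri


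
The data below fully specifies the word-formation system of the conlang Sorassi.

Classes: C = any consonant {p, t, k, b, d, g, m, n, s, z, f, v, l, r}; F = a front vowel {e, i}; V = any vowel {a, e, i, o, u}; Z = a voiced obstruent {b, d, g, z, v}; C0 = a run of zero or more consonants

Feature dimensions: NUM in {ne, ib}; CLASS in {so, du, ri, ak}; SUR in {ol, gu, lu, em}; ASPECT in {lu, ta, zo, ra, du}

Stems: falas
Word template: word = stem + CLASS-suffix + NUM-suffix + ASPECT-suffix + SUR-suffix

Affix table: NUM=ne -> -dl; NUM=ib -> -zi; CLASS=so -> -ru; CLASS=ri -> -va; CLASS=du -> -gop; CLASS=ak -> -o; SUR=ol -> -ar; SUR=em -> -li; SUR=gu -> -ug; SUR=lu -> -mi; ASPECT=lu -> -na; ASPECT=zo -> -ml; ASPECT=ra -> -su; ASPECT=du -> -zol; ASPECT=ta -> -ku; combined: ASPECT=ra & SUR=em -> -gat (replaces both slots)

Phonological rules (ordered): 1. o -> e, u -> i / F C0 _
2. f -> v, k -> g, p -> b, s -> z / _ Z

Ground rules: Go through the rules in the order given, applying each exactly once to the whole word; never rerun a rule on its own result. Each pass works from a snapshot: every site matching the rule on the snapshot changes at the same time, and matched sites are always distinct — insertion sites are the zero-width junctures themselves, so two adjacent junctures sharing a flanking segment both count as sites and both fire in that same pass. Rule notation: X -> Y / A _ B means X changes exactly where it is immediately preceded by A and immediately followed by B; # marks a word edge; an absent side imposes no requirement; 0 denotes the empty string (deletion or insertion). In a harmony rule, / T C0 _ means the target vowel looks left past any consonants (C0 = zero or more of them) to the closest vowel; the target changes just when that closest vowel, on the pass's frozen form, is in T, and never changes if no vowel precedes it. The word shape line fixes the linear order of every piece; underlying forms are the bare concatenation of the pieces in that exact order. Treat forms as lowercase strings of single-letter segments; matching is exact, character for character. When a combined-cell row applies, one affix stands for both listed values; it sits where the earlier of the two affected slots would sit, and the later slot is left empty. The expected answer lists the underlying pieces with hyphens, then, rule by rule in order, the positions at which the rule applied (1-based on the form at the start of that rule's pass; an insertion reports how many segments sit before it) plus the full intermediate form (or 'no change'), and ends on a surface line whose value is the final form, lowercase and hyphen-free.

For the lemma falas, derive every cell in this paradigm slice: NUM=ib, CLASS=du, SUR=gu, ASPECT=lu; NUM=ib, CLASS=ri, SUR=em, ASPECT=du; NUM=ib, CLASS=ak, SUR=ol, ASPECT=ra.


cell NUM=ib, CLASS=du, SUR=gu, ASPECT=lu:
underlying: falas-gop-zi-na-ug
1. o -> e, u -> i / F C0 _: no change
2. f -> v, k -> g, p -> b, s -> z / _ Z: fires at position(s) 5, 8: falazgobzinaug
surface: falazgobzinaug

cell NUM=ib, CLASS=ri, SUR=em, ASPECT=du:
underlying: falas-va-zi-zol-li
1. o -> e, u -> i / F C0 _: fires at position(s) 11: falasvazizelli
2. f -> v, k -> g, p -> b, s -> z / _ Z: fires at position(s) 5: falazvazizelli
surface: falazvazizelli

cell NUM=ib, CLASS=ak, SUR=ol, ASPECT=ra:
underlying: falas-o-zi-su-ar
1. o -> e, u -> i / F C0 _: fires at position(s) 10: falasozisiar
2. f -> v, k -> g, p -> b, s -> z / _ Z: no change
surface: falasozisiar


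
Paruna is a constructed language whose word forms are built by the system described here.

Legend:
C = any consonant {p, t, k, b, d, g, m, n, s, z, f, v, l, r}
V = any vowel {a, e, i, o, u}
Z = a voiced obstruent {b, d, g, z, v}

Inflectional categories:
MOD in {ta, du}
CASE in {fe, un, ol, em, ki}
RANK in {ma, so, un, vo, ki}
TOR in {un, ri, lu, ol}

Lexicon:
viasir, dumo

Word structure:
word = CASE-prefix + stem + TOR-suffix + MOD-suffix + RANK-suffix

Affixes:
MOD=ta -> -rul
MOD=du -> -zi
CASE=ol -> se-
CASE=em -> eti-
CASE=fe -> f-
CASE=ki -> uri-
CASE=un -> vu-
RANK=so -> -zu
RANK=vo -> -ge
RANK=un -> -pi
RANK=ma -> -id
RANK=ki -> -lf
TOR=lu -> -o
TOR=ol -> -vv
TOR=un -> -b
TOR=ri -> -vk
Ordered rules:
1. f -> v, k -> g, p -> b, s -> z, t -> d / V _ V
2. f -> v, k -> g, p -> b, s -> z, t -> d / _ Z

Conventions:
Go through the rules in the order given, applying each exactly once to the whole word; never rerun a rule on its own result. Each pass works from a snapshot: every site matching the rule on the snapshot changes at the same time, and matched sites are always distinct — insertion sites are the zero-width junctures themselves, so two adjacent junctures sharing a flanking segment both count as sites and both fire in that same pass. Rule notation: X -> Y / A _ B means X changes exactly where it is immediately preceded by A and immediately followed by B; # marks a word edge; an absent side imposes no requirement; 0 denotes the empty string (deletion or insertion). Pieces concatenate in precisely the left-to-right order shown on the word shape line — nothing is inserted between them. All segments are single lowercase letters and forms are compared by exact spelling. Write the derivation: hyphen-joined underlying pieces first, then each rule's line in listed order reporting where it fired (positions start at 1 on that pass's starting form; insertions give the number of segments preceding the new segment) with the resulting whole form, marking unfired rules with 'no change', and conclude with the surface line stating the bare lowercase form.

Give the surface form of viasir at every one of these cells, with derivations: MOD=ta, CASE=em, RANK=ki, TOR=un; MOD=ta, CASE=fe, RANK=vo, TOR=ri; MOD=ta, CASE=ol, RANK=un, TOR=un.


cell MOD=ta, CASE=em, RANK=ki, TOR=un:
underlying: eti-viasir-b-rul-lf
1. f -> v, k -> g, p -> b, s -> z, t -> d / V _ V: fires at position(s) 2, 7: ediviazirbrullf
2. f -> v, k -> g, p -> b, s -> z, t -> d / _ Z: no change
surface: ediviazirbrullf

cell MOD=ta, CASE=fe, RANK=vo, TOR=ri:
underlying: f-viasir-vk-rul-ge
1. f -> v, k -> g, p -> b, s -> z, t -> d / V _ V: fires at position(s) 5: fviazirvkrulge
2. f -> v, k -> g, p -> b, s -> z, t -> d / _ Z: fires at position(s) 1: vviazirvkrulge
surface: vviazirvkrulge

cell MOD=ta, CASE=ol, RANK=un, TOR=un:
underlying: se-viasir-b-rul-pi
1. f -> v, k -> g, p -> b, s -> z, t -> d / V _ V: fires at position(s) 6: seviazirbrulpi
2. f -> v, k -> g, p -> b, s -> z, t -> d / _ Z: no change
surface: seviazirbrulpi


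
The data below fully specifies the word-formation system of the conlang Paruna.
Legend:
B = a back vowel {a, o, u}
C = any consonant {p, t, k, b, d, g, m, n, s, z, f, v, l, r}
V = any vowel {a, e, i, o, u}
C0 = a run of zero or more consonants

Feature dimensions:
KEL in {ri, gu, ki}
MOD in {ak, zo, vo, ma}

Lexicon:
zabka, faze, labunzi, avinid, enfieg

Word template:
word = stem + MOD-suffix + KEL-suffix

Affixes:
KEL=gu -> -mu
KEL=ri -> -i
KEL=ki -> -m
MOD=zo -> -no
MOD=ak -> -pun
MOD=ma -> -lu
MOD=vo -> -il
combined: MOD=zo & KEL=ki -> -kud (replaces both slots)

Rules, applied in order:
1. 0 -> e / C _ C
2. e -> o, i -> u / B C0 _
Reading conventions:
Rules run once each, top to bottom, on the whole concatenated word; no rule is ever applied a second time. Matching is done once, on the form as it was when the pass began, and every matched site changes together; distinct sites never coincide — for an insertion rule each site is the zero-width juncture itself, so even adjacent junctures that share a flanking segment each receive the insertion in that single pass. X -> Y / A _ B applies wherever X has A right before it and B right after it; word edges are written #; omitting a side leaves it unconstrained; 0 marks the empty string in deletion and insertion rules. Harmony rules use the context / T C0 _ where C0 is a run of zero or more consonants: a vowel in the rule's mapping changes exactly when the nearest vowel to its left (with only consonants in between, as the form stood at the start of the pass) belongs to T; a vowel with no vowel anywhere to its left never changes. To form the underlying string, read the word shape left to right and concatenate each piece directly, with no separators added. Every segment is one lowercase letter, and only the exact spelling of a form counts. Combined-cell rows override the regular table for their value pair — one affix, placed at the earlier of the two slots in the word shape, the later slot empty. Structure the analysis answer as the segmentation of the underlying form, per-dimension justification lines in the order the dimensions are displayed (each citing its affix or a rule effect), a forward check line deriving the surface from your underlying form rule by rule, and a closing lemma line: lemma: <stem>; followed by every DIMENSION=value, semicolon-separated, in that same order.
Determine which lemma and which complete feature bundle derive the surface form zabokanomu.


underlying: zabka-no-mu
KEL=gu - signalled by the affix -mu
MOD=zo - signalled by the affix -no
check: zabkanomu -> zabekanomu -> zabokanomu
lemma: zabka; KEL=gu; MOD=zo


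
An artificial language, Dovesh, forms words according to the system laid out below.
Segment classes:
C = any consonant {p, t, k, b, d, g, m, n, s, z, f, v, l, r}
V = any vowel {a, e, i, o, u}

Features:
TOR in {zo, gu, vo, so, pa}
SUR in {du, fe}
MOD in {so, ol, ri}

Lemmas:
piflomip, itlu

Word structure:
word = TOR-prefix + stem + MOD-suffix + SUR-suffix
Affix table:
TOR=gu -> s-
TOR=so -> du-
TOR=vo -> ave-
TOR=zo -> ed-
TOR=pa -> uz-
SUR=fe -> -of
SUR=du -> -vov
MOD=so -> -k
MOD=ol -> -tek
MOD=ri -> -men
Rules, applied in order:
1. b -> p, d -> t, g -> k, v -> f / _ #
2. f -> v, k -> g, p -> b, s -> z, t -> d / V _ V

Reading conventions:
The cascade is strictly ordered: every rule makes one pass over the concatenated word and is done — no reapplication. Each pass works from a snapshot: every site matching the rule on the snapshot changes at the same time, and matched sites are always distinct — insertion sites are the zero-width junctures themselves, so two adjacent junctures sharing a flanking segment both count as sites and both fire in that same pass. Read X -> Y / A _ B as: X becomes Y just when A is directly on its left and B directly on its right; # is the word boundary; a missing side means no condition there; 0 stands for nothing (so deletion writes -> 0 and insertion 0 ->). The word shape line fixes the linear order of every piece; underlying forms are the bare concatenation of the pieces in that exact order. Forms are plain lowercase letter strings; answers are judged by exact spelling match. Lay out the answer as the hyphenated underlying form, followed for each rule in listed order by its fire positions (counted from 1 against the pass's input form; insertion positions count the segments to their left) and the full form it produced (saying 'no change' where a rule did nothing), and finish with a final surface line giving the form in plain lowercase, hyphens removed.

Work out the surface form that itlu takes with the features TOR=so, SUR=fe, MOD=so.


underlying: du-itlu-k-of
1. b -> p, d -> t, g -> k, v -> f / _ #: no change
2. f -> v, k -> g, p -> b, s -> z, t -> d / V _ V: fires at position(s) 7: duitlugof
surface: duitlugof


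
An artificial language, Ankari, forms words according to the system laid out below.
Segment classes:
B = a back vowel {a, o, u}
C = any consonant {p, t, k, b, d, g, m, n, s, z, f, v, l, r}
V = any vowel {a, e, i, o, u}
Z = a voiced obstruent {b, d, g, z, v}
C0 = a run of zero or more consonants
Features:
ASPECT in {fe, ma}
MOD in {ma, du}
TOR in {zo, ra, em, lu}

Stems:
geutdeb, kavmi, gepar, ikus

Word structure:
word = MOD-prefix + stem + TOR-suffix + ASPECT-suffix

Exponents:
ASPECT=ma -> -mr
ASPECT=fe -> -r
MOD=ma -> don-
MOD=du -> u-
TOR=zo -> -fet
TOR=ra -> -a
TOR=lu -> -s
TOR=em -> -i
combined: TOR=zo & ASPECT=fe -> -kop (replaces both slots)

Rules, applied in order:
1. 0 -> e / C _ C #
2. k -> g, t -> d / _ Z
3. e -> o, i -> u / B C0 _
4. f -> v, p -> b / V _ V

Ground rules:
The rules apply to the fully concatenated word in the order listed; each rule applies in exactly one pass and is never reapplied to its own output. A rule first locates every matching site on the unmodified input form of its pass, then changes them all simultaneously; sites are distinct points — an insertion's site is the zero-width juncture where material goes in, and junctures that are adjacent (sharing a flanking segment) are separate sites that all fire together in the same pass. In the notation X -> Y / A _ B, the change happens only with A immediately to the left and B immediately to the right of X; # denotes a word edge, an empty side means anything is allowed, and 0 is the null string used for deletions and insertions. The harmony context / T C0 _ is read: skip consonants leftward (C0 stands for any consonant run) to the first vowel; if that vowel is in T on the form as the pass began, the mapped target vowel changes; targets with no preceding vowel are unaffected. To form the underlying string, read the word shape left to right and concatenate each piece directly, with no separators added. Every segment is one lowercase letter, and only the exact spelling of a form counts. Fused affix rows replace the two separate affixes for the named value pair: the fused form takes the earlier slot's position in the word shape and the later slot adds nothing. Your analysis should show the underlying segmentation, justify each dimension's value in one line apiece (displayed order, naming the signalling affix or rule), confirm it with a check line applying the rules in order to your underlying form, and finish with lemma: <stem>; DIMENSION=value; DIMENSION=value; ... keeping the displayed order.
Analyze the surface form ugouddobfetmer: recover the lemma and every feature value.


underlying: u-geutdeb-fet-mr
ASPECT=ma - signalled by the affix -mr
MOD=du - signalled by the affix u-
TOR=zo - signalled by the affix -fet
check: ugeutdebfetmr -> ugeutdebfetmer -> ugeuddebfetmer -> ugouddobfetmer -> ugouddobfetmer
lemma: geutdeb; ASPECT=ma; MOD=du; TOR=zo


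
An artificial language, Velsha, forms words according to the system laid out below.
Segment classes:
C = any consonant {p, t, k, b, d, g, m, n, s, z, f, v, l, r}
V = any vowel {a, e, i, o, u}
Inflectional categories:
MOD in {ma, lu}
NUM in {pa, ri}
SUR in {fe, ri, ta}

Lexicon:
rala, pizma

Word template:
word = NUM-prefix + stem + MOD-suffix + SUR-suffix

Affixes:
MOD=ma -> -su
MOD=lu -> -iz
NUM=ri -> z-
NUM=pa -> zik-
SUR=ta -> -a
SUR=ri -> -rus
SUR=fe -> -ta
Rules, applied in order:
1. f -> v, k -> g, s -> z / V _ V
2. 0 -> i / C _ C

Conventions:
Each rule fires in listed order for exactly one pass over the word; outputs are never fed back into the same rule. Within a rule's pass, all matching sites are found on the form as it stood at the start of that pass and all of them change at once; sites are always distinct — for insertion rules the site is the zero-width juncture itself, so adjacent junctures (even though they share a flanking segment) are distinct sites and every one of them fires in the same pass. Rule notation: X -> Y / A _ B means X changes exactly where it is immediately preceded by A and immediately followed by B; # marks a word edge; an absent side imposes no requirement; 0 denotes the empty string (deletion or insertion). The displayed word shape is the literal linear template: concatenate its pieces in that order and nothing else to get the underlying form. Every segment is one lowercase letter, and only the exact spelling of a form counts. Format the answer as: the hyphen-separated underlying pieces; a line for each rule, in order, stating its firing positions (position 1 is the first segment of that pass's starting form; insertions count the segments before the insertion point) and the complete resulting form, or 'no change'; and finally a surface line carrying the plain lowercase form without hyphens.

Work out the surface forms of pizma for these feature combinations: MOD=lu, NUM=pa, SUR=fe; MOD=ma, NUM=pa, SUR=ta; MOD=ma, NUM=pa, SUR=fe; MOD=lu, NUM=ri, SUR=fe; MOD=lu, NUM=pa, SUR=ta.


cell MOD=lu, NUM=pa, SUR=fe:
underlying: zik-pizma-iz-ta
1. f -> v, k -> g, s -> z / V _ V: no change
2. 0 -> i / C _ C: inserts after position(s) 3, 6, 10: zikipizimaizita
surface: zikipizimaizita

cell MOD=ma, NUM=pa, SUR=ta:
underlying: zik-pizma-su-a
1. f -> v, k -> g, s -> z / V _ V: fires at position(s) 9: zikpizmazua
2. 0 -> i / C _ C: inserts after position(s) 3, 6: zikipizimazua
surface: zikipizimazua

cell MOD=ma, NUM=pa, SUR=fe:
underlying: zik-pizma-su-ta
1. f -> v, k -> g, s -> z / V _ V: fires at position(s) 9: zikpizmazuta
2. 0 -> i / C _ C: inserts after position(s) 3, 6: zikipizimazuta
surface: zikipizimazuta

cell MOD=lu, NUM=ri, SUR=fe:
underlying: z-pizma-iz-ta
1. f -> v, k -> g, s -> z / V _ V: no change
2. 0 -> i / C _ C: inserts after position(s) 1, 4, 8: zipizimaizita
surface: zipizimaizita

cell MOD=lu, NUM=pa, SUR=ta:
underlying: zik-pizma-iz-a
1. f -> v, k -> g, s -> z / V _ V: no change
2. 0 -> i / C _ C: inserts after position(s) 3, 6: zikipizimaiza
surface: zikipizimaiza


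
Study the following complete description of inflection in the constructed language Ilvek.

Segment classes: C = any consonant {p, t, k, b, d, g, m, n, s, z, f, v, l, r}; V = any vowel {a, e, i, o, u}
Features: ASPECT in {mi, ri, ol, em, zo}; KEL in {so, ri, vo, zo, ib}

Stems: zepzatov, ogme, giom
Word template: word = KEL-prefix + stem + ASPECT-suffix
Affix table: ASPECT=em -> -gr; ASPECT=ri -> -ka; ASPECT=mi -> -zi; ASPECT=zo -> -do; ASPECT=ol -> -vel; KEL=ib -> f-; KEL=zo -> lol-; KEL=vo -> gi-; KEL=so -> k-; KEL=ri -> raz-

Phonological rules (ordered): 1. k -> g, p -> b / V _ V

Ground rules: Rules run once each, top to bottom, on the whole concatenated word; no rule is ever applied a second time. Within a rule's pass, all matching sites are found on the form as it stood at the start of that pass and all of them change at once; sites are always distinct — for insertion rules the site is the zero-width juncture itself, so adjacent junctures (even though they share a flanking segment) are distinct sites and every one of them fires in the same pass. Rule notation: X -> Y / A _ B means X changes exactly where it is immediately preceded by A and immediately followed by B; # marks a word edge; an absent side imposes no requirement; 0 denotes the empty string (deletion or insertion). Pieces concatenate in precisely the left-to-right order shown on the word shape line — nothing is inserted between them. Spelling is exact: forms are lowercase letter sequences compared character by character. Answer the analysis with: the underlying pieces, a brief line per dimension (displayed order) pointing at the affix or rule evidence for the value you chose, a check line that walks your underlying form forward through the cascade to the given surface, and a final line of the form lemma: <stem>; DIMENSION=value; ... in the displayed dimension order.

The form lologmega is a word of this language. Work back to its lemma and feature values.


underlying: lol-ogme-ka
ASPECT=ri - signalled by the affix -ka
KEL=zo - signalled by the affix lol-
check: lologmeka -> lologmega
lemma: ogme; ASPECT=ri; KEL=zo


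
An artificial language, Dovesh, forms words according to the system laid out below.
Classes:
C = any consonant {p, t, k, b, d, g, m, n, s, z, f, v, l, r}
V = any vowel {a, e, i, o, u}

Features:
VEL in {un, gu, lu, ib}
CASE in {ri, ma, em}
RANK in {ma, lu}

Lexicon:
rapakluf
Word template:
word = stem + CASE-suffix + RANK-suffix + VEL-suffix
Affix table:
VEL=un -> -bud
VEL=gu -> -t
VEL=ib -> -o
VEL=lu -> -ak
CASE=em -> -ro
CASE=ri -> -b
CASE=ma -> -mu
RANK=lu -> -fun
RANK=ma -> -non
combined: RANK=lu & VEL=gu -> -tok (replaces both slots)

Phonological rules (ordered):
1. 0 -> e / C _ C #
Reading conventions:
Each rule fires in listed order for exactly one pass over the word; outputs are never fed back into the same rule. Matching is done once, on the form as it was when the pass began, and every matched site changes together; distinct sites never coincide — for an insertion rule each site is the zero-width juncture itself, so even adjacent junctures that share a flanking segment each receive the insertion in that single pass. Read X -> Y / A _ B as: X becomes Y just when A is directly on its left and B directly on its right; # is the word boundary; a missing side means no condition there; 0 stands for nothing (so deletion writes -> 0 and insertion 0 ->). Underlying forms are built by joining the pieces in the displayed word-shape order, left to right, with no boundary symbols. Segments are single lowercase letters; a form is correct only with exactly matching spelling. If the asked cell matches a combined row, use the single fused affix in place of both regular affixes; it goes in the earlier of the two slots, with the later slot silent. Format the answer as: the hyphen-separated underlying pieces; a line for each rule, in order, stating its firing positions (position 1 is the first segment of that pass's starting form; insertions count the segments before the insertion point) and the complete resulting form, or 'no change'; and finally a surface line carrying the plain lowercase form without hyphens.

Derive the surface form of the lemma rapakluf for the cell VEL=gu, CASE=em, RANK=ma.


underlying: rapakluf-ro-non-t
1. 0 -> e / C _ C #: inserts after position(s) 13: rapaklufrononet
surface: rapaklufrononet


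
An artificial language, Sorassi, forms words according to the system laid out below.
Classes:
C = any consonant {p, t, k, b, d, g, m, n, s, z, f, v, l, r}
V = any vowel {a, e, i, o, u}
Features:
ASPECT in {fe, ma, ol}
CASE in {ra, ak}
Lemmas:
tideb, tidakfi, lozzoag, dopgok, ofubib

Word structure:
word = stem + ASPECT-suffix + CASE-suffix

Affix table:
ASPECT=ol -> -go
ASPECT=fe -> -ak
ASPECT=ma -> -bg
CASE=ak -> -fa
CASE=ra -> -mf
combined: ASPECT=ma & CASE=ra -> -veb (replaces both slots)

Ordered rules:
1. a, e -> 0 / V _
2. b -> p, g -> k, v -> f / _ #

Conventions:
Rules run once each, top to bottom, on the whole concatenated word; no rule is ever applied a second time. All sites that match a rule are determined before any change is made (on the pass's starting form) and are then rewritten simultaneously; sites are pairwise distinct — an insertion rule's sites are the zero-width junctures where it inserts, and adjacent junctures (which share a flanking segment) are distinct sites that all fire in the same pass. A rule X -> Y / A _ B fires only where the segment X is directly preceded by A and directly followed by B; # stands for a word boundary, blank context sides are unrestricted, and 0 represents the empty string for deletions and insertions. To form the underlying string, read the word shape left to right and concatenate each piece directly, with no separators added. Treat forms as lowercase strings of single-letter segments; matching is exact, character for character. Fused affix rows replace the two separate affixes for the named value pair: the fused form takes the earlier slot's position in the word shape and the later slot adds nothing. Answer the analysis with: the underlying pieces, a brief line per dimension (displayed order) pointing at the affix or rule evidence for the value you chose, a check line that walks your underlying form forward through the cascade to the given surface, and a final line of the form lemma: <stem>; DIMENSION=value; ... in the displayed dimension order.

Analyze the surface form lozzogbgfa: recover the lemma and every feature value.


underlying: lozzoag-bg-fa
ASPECT=ma - signalled by the affix -bg
CASE=ak - signalled by the affix -fa
check: lozzoagbgfa -> lozzogbgfa -> lozzogbgfa
lemma: lozzoag; ASPECT=ma; CASE=ak


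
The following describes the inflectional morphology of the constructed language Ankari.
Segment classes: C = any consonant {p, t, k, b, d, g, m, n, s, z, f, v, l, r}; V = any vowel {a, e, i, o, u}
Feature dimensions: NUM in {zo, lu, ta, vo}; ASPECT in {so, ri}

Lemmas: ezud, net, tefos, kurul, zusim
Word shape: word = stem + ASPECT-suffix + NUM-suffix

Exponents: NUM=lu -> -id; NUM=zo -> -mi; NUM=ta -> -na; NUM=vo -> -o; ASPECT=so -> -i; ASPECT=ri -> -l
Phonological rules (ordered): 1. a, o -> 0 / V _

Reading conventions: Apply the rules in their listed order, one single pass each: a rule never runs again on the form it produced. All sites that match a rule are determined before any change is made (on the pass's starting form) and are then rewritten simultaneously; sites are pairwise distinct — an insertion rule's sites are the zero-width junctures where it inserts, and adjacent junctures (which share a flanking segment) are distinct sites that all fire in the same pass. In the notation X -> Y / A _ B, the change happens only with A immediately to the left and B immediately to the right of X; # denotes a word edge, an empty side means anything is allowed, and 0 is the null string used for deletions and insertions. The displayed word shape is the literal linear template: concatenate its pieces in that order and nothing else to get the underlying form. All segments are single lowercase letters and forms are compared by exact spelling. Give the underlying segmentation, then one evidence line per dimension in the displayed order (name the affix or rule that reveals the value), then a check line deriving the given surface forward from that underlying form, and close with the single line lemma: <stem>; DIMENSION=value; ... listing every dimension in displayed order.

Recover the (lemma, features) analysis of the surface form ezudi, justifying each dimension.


underlying: ezud-i-o
NUM=vo - signalled by the affix -o
ASPECT=so - signalled by the affix -i
check: ezudio -> ezudi
lemma: ezud; NUM=vo; ASPECT=so


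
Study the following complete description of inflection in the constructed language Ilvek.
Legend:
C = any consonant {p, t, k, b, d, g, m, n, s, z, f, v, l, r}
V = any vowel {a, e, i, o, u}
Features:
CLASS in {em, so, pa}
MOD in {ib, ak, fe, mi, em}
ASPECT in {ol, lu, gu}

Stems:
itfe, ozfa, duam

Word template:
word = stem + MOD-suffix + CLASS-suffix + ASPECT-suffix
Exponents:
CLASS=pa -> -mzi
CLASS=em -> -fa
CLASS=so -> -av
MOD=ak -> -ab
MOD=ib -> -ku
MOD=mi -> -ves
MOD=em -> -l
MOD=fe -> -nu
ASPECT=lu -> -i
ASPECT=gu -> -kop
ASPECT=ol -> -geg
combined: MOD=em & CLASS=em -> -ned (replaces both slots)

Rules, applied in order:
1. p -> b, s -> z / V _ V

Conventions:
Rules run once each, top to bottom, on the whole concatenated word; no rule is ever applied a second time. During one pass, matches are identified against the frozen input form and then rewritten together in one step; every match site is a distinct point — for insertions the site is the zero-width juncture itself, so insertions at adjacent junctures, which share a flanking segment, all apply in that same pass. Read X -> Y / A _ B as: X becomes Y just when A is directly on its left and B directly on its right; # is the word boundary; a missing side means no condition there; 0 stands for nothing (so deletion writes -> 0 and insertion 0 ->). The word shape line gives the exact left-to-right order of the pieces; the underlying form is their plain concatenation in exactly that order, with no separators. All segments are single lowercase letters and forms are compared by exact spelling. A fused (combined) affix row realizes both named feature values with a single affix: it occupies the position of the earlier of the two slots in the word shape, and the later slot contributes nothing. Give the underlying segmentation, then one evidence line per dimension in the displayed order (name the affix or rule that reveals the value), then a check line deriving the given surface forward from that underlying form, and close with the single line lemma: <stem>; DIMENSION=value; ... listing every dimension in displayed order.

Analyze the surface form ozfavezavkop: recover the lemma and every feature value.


underlying: ozfa-ves-av-kop
CLASS=so - signalled by the affix -av
MOD=mi - signalled by the affix -ves
ASPECT=gu - signalled by the affix -kop
check: ozfavesavkop -> ozfavezavkop
lemma: ozfa; CLASS=so; MOD=mi; ASPECT=gu


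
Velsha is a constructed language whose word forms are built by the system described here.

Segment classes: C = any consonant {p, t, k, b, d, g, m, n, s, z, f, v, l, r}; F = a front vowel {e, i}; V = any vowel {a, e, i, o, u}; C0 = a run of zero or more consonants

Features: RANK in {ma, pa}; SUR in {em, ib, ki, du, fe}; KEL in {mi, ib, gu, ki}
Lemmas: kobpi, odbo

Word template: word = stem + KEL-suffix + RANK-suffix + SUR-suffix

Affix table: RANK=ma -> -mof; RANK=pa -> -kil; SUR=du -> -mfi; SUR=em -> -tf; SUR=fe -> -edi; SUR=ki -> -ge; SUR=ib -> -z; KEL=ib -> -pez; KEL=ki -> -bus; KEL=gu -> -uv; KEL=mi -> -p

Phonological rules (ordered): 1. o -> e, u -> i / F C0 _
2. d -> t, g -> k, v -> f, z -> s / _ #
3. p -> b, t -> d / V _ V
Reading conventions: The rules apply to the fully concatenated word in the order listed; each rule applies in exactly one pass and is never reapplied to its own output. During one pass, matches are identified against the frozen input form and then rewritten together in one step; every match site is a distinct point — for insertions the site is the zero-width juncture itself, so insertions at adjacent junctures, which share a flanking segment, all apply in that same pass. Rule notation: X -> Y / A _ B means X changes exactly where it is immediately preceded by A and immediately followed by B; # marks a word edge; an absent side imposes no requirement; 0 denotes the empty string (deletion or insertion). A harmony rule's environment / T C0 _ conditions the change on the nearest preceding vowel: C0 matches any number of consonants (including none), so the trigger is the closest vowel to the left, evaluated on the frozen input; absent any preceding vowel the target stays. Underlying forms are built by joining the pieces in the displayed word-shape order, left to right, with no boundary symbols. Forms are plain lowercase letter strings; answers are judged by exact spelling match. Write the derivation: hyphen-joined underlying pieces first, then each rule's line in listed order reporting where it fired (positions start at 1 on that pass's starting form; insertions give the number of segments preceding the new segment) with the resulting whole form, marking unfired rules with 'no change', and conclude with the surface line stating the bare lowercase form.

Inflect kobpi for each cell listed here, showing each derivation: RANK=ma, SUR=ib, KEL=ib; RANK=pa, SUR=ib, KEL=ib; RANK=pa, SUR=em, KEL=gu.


cell RANK=ma, SUR=ib, KEL=ib:
underlying: kobpi-pez-mof-z
1. o -> e, u -> i / F C0 _: fires at position(s) 10: kobpipezmefz
2. d -> t, g -> k, v -> f, z -> s / _ #: fires at position(s) 12: kobpipezmefs
3. p -> b, t -> d / V _ V: fires at position(s) 6: kobpibezmefs
surface: kobpibezmefs

cell RANK=pa, SUR=ib, KEL=ib:
underlying: kobpi-pez-kil-z
1. o -> e, u -> i / F C0 _: no change
2. d -> t, g -> k, v -> f, z -> s / _ #: fires at position(s) 12: kobpipezkils
3. p -> b, t -> d / V _ V: fires at position(s) 6: kobpibezkils
surface: kobpibezkils

cell RANK=pa, SUR=em, KEL=gu:
underlying: kobpi-uv-kil-tf
1. o -> e, u -> i / F C0 _: fires at position(s) 6: kobpiivkiltf
2. d -> t, g -> k, v -> f, z -> s / _ #: no change
3. p -> b, t -> d / V _ V: no change
surface: kobpiivkiltf
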